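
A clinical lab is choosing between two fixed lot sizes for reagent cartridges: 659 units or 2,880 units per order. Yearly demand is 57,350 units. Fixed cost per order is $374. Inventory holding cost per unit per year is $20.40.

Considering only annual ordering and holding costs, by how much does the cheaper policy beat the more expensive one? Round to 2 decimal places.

$2,445.91

For each Q, cost = (D/Q)·S + (Q/2)·H.
TC(659) = (57,350/659)×374 + (659/2)×20.4 = $39,269.45
TC(2,880) = (57,350/2,880)×374 + (2,880/2)×20.4 = $36,823.53
Cheaper: Q = 2,880.  Difference = $2,445.91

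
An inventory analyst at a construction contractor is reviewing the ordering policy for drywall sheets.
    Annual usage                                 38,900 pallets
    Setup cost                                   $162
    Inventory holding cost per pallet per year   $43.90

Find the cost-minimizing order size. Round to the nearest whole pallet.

536 pallets

EOQ = √(2DS/H) = √(2 × 38,900 × 162 / 43.9)
    = √(287,097.95) ≈ 535.82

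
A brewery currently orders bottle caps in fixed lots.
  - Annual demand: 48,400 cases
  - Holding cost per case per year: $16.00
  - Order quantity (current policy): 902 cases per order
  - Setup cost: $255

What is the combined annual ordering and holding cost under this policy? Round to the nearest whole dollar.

Annual ordering cost = (D/Q)·S = (48,400/902) × 255 = $13,682.93
Annual holding cost  = (Q/2)·H = (902/2) × 16 = $7,216.00
Total = $13,682.93 + $7,216.00 = $20,898.93

$20,899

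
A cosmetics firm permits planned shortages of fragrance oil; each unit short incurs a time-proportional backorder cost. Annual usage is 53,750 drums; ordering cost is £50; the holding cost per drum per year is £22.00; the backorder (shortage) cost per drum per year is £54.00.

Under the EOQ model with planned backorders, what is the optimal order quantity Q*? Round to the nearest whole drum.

586 drums

Q* = √(2DS/H) · √((H + b)/b)
   = √(2 × 53,750 × 50 / 22) · √((22 + 54) / 54)
   = 494.286 × 1.1863 ≈ 586.39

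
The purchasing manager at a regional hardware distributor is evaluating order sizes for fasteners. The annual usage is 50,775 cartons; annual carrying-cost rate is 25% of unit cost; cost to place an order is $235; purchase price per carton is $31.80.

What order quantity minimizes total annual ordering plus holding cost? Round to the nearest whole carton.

Carrying cost H = $31.8 × 25% = $7.9500/carton/yr
2DS/H = 2·50,775·235/7.95 = 3,001,792.45
EOQ = √3,001,792.45 ≈ 1,732.57

1,733 cartons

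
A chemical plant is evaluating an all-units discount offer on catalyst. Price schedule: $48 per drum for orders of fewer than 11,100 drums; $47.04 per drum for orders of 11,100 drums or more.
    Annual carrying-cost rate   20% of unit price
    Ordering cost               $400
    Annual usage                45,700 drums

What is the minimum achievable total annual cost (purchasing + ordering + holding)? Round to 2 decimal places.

H₁ = 20%×$48 = $9.6000;  H₂ = 20%×$47.04 = $9.4080
EOQ₁ = √(2×45,700×400/9.6000) = 1,951.50  (< 11,100, feasible at tier 1)
EOQ₂ = √(2×45,700×400/9.4080) = 1,971.31  (< 11,100 → use Q = 11,100 at tier-2 price)
TC(tier 1 (EOQ₁), Q≈1,951.5) = $2,212,334.35
TC(tier 2, Q≈11,100.0) = $2,203,589.25
Minimum at tier 2: $2,203,589.25

$2,203,589.25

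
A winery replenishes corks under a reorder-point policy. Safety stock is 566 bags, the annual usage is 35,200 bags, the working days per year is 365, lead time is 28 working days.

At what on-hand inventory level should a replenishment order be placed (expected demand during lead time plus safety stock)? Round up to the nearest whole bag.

3,267 bags

Daily demand d = 35,200 / 365 = 96.438 bags/day
Demand during lead time = 96.438 × 28 = 2,700.27
Reorder point = 2,700.27 + 566 = 3,266.27 → round up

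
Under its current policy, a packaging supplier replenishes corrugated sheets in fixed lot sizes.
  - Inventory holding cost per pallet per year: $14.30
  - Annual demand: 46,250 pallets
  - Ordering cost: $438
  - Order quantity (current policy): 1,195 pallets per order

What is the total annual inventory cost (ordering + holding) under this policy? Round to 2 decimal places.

Ordering: D/Q × S = 46,250/1,195 × $438 = $16,951.88
Holding:  Q/2 × H = 1,195/2 × $14.3 = $8,544.25
Total = $16,951.88 + $8,544.25 = $25,496.13

$25,496.13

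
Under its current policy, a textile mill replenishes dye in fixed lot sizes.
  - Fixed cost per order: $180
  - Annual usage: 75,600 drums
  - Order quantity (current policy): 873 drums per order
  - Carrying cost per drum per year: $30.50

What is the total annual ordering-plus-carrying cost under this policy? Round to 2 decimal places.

Ordering: D/Q × S = 75,600/873 × $180 = $15,587.63
Holding:  Q/2 × H = 873/2 × $30.5 = $13,313.25
Total = $15,587.63 + $13,313.25 = $28,900.88

$28,900.88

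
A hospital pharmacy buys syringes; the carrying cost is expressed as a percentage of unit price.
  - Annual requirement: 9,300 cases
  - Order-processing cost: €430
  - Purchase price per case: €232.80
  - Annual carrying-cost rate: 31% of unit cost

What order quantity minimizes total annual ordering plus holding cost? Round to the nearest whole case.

333 cases

Holding cost per case per year: H = 31% × €232.8 = €72.1680
Q* = √(2·D·S / H) = √(2·9,300·430 / 72.168) = √110,824.7 ≈ 332.90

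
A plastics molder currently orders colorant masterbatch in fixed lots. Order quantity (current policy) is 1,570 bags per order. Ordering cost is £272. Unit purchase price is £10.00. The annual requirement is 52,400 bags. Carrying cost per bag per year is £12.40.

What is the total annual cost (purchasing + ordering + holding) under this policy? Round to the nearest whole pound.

Ordering: D/Q × S = 52,400/1,570 × £272 = £9,078.22
Holding:  Q/2 × H = 1,570/2 × £12.4 = £9,734.00
Purchase cost = D·C = 52,400 × 10 = £524,000.00
Total = £9,078.22 + £9,734.00 + £524,000.00 = £542,812.22

£542,812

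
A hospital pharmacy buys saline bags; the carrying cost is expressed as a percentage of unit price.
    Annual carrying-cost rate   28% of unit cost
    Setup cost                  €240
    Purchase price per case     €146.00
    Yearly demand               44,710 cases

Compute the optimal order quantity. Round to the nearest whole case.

Carrying cost H = €146 × 28% = €40.8800/case/yr
Q* = √(2·D·S / H) = √(2·44,710·240 / 40.88) = √524,970.6 ≈ 724.55

725 cases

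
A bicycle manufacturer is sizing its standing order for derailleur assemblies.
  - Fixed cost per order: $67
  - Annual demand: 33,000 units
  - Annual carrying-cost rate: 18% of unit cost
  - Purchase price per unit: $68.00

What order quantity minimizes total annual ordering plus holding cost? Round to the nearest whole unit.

Carrying cost H = $68 × 18% = $12.2400/unit/yr
Optimal lot size Q* = (2 × 33,000 × $67 / $12.24)^½ ≈ 601.06

601 units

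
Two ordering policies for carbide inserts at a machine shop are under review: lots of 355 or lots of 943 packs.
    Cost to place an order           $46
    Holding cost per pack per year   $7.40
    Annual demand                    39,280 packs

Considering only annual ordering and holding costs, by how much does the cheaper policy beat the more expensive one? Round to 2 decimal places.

Annual cost at Q: ordering D·S/Q plus holding Q·H/2.
TC(355) = (39,280/355)×46 + (355/2)×7.4 = $6,403.30
TC(943) = (39,280/943)×46 + (943/2)×7.4 = $5,405.20
Lots of 943 are cheaper by $998.11.

$998.11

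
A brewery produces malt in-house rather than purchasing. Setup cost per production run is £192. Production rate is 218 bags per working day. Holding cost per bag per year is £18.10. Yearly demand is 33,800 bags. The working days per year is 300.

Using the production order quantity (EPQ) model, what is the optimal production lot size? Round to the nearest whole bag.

Daily demand d = 33,800/300 = 112.667; p = 218; 1 − d/p = 0.48318
EPQ = √(2DS / (H(1 − d/p)))
    = √(2 × 33,800 × 192 / (18.1 × 0.48318)) ≈ 1,218.23

1,218 bags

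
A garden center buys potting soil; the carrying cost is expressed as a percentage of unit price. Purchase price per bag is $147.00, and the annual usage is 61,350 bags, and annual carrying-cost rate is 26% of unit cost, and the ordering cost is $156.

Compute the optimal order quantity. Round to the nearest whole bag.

708 bags

Holding cost per bag per year: H = 26% × $147 = $38.2200
Q* = √(2·D·S / H) = √(2·61,350·156 / 38.22) = √500,816.3 ≈ 707.68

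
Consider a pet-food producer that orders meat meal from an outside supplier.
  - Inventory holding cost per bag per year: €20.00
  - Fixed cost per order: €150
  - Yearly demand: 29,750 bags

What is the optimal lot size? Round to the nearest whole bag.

668 bags

Optimal lot size Q* = (2 × 29,750 × €150 / €20)^½ ≈ 668.02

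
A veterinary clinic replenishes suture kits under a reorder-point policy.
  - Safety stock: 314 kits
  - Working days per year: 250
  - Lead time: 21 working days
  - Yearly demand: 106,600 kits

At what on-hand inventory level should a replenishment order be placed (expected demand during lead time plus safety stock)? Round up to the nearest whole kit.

9,269 kits

Daily demand d = 106,600 / 250 = 426.400 kits/day
Demand during lead time = 426.400 × 21 = 8,954.40
Reorder point = 8,954.40 + 314 = 9,268.40 → round up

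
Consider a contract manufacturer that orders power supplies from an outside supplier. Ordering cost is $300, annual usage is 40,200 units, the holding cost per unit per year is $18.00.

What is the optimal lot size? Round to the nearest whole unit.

1,158 units

2DS/H = 2·40,200·300/18 = 1,340,000.00
EOQ = √1,340,000.00 ≈ 1,157.58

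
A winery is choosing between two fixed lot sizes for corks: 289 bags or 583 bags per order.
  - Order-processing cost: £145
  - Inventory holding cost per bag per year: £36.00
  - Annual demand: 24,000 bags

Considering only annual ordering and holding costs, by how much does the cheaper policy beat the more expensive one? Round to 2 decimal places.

£780.40

Annual cost at Q: ordering D·S/Q plus holding Q·H/2.
TC(289) = (24,000/289)×145 + (289/2)×36 = £17,243.52
TC(583) = (24,000/583)×145 + (583/2)×36 = £16,463.13
Cheaper: Q = 583.  Difference = £780.40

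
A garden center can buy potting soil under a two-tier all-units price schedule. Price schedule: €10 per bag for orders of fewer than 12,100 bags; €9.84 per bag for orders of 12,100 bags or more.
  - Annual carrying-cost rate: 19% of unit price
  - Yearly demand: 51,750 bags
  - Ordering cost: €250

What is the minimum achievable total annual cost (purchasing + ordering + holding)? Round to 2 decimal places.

€521,600.29

H₁ = 19%×€10 = €1.9000;  H₂ = 19%×€9.84 = €1.8696
EOQ₁ = √(2×51,750×250/1.9000) = 3,690.31  (< 12,100, feasible at tier 1)
EOQ₂ = √(2×51,750×250/1.8696) = 3,720.20  (< 12,100 → use Q = 12,100 at tier-2 price)
TC(tier 1 (EOQ₁), Q≈3,690.3) = €524,511.60
TC(tier 2, Q≈12,100.0) = €521,600.29
Minimum at tier 2: €521,600.29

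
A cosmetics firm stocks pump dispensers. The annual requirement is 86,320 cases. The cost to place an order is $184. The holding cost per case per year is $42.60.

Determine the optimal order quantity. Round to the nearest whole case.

2DS/H = 2·86,320·184/42.6 = 745,675.12
EOQ = √745,675.12 ≈ 863.52

864 cases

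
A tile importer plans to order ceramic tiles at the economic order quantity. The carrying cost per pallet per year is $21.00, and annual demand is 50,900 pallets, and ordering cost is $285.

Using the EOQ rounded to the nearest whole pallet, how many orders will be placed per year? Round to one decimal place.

43.3 orders per year

EOQ = √(2DS/H) = √(2 × 50,900 × 285 / 21)
    = √(1,381,571.43) ≈ 1,175.40 → Q = 1,175
Orders per year = D/Q = 50,900 / 1,175 = 43.319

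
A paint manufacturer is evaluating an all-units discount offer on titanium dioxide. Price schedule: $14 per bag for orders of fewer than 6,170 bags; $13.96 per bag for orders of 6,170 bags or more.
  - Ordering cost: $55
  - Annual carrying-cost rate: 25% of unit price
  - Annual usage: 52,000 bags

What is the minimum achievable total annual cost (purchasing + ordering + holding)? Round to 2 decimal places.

H₁ = 25%×$14 = $3.5000;  H₂ = 25%×$13.96 = $3.4900
EOQ₁ = √(2×52,000×55/3.5000) = 1,278.39  (< 6,170, feasible at tier 1)
EOQ₂ = √(2×52,000×55/3.4900) = 1,280.22  (< 6,170 → use Q = 6,170 at tier-2 price)
TC(tier 1 (EOQ₁), Q≈1,278.4) = $732,474.37
TC(tier 2, Q≈6,170.0) = $737,150.18
Minimum at tier 1 (EOQ₁): $732,474.37

$732,474.37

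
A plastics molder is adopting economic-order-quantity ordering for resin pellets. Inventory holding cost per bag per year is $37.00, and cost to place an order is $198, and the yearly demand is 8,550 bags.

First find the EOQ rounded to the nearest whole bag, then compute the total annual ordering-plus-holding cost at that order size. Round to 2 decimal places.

$11,192.63

EOQ = √(2DS/H) = √(2 × 8,550 × 198 / 37)
    = √(91,508.11) ≈ 302.50 → Q = 303 bags
Orders/yr = 8,550/303 = 28.218; ordering cost = 28.218 × $198 = $5,587.13
Average inventory = 303/2 = 151.5; holding cost = 151.5 × $37 = $5,605.50
Total = $5,587.13 + $5,605.50 = $11,192.63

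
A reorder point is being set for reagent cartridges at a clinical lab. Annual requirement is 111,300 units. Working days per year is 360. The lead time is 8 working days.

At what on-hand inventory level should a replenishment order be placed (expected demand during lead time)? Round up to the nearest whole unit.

Daily demand d = 111,300 / 360 = 309.167 units/day
Demand during lead time = 309.167 × 8 = 2,473.33
Reorder point = 2,473.33 → round up

2,474 units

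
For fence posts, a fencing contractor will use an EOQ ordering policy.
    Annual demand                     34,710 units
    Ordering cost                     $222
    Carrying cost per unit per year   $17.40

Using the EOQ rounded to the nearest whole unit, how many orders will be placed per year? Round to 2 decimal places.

EOQ = √(2DS/H) = √(2 × 34,710 × 222 / 17.4)
    = √(885,703.45) ≈ 941.12 → Q = 941
N = D/Q = 34,710/941 ≈ 36.886 orders/yr

36.89 orders per year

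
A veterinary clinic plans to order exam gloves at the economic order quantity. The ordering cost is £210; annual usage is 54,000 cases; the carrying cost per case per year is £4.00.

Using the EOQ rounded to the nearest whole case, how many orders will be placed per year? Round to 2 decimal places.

Q* = √(2·D·S / H) = √(2·54,000·210 / 4) = √5,670,000.0 ≈ 2,381.18 → Q = 2,381
N = D/Q = 54,000/2,381 ≈ 22.680 orders/yr

22.68 orders per year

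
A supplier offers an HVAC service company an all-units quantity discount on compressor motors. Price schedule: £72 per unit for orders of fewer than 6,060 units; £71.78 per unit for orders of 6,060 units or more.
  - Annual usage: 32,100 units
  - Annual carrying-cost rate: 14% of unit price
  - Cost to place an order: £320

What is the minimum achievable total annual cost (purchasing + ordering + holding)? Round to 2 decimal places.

£2,325,590.40

H₁ = 14%×£72 = £10.0800;  H₂ = 14%×£71.78 = £10.0492
EOQ₁ = √(2×32,100×320/10.0800) = 1,427.62  (< 6,060, feasible at tier 1)
EOQ₂ = √(2×32,100×320/10.0492) = 1,429.80  (< 6,060 → use Q = 6,060 at tier-2 price)
TC(tier 1 (EOQ₁), Q≈1,427.6) = £2,325,590.40
TC(tier 2, Q≈6,060.0) = £2,336,282.13
Minimum at tier 1 (EOQ₁): £2,325,590.40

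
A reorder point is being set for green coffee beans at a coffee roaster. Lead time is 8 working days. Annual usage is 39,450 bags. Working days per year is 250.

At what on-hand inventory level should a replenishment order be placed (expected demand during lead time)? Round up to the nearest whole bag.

Daily demand d = 39,450 / 250 = 157.800 bags/day
Demand during lead time = 157.800 × 8 = 1,262.40
Reorder point = 1,262.40 → round up

1,263 bags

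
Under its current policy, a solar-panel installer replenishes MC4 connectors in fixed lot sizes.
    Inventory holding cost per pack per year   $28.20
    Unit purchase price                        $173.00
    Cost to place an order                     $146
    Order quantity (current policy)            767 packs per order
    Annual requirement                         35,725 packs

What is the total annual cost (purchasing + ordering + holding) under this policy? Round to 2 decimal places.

$6,198,040.03

Annual ordering cost = (D/Q)·S = (35,725/767) × 146 = $6,800.33
Annual holding cost  = (Q/2)·H = (767/2) × 28.2 = $10,814.70
Purchase cost = D·C = 35,725 × 173 = $6,180,425.00
Total = $6,800.33 + $10,814.70 + $6,180,425.00 = $6,198,040.03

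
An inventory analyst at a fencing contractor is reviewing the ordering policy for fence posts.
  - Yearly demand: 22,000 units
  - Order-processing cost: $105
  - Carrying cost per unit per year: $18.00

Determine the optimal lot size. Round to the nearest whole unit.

507 units

2DS/H = 2·22,000·105/18 = 256,666.67
EOQ = √256,666.67 ≈ 506.62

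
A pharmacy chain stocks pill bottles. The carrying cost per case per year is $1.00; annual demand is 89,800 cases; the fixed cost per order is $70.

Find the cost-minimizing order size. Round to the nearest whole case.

3,546 cases

Optimal lot size Q* = (2 × 89,800 × $70 / $1)^½ ≈ 3,545.70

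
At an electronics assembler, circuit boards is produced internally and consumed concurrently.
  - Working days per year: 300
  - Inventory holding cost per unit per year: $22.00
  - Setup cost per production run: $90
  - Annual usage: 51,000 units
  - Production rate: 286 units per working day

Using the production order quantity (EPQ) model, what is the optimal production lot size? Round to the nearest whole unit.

1,014 units

Daily demand d = 51,000/300 = 170.000; p = 286; 1 − d/p = 0.40559
EPQ = √(2DS / (H(1 − d/p)))
    = √(2 × 51,000 × 90 / (22 × 0.40559)) ≈ 1,014.29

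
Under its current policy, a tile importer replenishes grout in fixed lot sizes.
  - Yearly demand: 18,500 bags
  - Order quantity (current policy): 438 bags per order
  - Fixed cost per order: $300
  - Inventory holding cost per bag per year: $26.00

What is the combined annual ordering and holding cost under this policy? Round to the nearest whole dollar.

Ordering: D/Q × S = 18,500/438 × $300 = $12,671.23
Holding:  Q/2 × H = 438/2 × $26 = $5,694.00
Total = $12,671.23 + $5,694.00 = $18,365.23

$18,365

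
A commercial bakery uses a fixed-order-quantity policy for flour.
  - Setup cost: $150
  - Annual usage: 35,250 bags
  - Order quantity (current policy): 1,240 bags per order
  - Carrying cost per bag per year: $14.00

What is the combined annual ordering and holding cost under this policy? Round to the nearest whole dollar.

Ordering: D/Q × S = 35,250/1,240 × $150 = $4,264.11
Holding:  Q/2 × H = 1,240/2 × $14 = $8,680.00
Total = $4,264.11 + $8,680.00 = $12,944.11

$12,944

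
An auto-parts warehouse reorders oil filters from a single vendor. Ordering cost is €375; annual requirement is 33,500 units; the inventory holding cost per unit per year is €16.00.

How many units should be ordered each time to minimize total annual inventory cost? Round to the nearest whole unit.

Optimal lot size Q* = (2 × 33,500 × €375 / €16)^½ ≈ 1,253.12

1,253 units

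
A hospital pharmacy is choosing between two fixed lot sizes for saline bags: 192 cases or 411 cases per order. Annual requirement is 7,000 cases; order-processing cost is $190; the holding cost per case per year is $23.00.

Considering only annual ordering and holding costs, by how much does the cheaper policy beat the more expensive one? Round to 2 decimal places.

$1,172.57

For each Q, cost = (D/Q)·S + (Q/2)·H.
TC(192) = (7,000/192)×190 + (192/2)×23 = $9,135.08
TC(411) = (7,000/411)×190 + (411/2)×23 = $7,962.51
Lots of 411 are cheaper by $1,172.57.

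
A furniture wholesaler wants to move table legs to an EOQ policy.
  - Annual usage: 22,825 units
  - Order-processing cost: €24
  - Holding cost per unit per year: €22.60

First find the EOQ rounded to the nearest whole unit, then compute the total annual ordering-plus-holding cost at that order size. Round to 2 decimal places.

EOQ = √(2DS/H) = √(2 × 22,825 × 24 / 22.6)
    = √(48,477.88) ≈ 220.18 → Q = 220 units
Orders/yr = 22,825/220 = 103.750; ordering cost = 103.750 × €24 = €2,490.00
Average inventory = 220/2 = 110; holding cost = 110 × €22.6 = €2,486.00
Total = €2,490.00 + €2,486.00 = €4,976.00

€4,976.00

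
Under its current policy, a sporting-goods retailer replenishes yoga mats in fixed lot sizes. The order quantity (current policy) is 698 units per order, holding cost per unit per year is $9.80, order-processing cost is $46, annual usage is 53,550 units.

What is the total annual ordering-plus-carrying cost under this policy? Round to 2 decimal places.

Orders/yr = 53,550/698 = 76.719; ordering cost = 76.719 × $46 = $3,529.08
Average inventory = 698/2 = 349; holding cost = 349 × $9.8 = $3,420.20
Total = $3,529.08 + $3,420.20 = $6,949.28

$6,949.28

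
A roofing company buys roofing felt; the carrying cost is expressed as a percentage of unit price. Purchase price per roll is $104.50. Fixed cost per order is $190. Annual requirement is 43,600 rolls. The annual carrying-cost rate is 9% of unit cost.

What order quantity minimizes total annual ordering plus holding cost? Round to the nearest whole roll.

Carrying cost H = $104.5 × 9% = $9.4050/roll/yr
EOQ = √(2DS/H) = √(2 × 43,600 × 190 / 9.405)
    = √(1,761,616.16) ≈ 1,327.26

1,327 rolls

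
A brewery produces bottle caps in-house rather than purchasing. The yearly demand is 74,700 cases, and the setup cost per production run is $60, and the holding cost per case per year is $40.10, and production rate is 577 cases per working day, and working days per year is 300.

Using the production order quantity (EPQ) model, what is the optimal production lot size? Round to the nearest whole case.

d = 74,700/300 = 249.0000 cases/day;  effective holding cost H(1 − d/p) = 40.1·(1 − 249.0000/577) = 22.79515
Q* = √(2DS / H_eff) = √(2·74,700·60 / 22.79515) ≈ 627.09

627 cases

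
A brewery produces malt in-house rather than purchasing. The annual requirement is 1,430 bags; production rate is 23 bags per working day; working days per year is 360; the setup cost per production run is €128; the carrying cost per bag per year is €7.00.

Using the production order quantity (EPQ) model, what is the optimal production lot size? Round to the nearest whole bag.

251 bags

Daily demand d = 1,430/360 = 3.972; p = 23; 1 − d/p = 0.82729
EPQ = √(2DS / (H(1 − d/p)))
    = √(2 × 1,430 × 128 / (7 × 0.82729)) ≈ 251.43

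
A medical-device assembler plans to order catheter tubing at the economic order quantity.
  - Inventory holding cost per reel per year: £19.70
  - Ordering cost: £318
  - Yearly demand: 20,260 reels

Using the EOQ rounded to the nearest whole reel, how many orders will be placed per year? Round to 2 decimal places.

25.04 orders per year

Q* = √(2·D·S / H) = √(2·20,260·318 / 19.7) = √654,079.2 ≈ 808.75 → Q = 809
N = D/Q = 20,260/809 ≈ 25.043 orders/yr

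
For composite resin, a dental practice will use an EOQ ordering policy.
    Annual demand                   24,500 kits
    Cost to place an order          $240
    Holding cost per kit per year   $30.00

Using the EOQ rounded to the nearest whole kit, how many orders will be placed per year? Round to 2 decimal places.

EOQ = √(2DS/H) = √(2 × 24,500 × 240 / 30)
    = √(392,000.00) ≈ 626.10 → Q = 626
N = D/Q = 24,500/626 ≈ 39.137 orders/yr

39.14 orders per year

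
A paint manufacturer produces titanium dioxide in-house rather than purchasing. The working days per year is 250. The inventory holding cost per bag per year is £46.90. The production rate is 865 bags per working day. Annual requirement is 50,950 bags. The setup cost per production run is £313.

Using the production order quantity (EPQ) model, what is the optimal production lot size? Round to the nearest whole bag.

943 bags

d = 50,950/250 = 203.8000 bags/day;  effective holding cost H(1 − d/p) = 46.9·(1 − 203.8000/865) = 35.85003
Q* = √(2DS / H_eff) = √(2·50,950·313 / 35.85003) ≈ 943.22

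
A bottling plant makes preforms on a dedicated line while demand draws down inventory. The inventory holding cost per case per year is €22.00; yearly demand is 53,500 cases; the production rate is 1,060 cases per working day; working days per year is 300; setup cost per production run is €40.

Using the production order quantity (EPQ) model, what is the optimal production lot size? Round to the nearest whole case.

d = 53,500/300 = 178.3333 cases/day;  effective holding cost H(1 − d/p) = 22·(1 − 178.3333/1060) = 18.29874
Q* = √(2DS / H_eff) = √(2·53,500·40 / 18.29874) ≈ 483.63

484 cases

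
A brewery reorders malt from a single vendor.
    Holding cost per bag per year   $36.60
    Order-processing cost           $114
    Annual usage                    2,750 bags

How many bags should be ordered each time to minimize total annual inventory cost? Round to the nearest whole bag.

131 bags

EOQ = √(2DS/H) = √(2 × 2,750 × 114 / 36.6)
    = √(17,131.15) ≈ 130.89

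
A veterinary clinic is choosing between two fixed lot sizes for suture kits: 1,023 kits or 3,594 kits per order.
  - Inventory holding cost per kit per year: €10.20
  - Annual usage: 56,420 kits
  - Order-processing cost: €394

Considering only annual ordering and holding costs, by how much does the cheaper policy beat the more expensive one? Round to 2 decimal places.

€2,432.43

TC(Q) = (D/Q)S + (Q/2)H
TC(1,023) = (56,420/1,023)×394 + (1,023/2)×10.2 = €26,947.00
TC(3,594) = (56,420/3,594)×394 + (3,594/2)×10.2 = €24,514.56
Lots of 3,594 are cheaper by €2,432.43.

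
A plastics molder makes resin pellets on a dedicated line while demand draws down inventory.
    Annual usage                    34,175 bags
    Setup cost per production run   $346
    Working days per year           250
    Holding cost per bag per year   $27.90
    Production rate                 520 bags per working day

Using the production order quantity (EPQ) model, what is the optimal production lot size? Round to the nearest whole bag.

1,072 bags

d = 34,175/250 = 136.7000 bags/day;  effective holding cost H(1 − d/p) = 27.9·(1 − 136.7000/520) = 20.56552
Q* = √(2DS / H_eff) = √(2·34,175·346 / 20.56552) ≈ 1,072.35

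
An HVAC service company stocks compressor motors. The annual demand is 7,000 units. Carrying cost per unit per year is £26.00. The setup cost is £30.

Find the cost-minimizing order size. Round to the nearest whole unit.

2DS/H = 2·7,000·30/26 = 16,153.85
EOQ = √16,153.85 ≈ 127.10

127 units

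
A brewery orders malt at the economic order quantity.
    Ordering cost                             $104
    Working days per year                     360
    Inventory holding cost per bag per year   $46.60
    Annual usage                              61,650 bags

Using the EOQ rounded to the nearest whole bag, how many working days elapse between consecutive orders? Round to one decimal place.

3.1 days

2DS/H = 2·61,650·104/46.6 = 275,175.97
EOQ = √275,175.97 ≈ 524.57 → Q = 525 bags
T = Q/D × 360 days = 525/61,650 × 360 = 3.066 days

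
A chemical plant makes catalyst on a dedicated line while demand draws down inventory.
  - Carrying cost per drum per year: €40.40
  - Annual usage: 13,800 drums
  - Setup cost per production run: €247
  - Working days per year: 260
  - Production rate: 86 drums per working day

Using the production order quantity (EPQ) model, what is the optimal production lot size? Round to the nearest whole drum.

664 drums

Daily demand d = 13,800/260 = 53.077; p = 86; 1 − d/p = 0.38283
EPQ = √(2DS / (H(1 − d/p)))
    = √(2 × 13,800 × 247 / (40.4 × 0.38283)) ≈ 663.91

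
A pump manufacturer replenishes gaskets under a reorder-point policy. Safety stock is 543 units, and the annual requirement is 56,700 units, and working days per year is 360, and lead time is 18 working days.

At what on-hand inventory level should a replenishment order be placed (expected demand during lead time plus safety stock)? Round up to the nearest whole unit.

Daily demand d = 56,700 / 360 = 157.500 units/day
Demand during lead time = 157.500 × 18 = 2,835.00
Reorder point = 2,835.00 + 543 = 3,378.00 → round up

3,378 units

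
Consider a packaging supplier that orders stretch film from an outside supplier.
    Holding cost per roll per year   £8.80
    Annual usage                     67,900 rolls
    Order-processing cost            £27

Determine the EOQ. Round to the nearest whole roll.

645 rolls

Optimal lot size Q* = (2 × 67,900 × £27 / £8.8)^½ ≈ 645.49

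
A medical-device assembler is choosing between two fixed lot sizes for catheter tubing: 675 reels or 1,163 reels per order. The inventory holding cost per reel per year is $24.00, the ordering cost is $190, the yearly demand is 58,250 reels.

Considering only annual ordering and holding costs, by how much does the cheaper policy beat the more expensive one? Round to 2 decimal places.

$1,023.96

Annual cost at Q: ordering D·S/Q plus holding Q·H/2.
TC(675) = (58,250/675)×190 + (675/2)×24 = $24,496.30
TC(1,163) = (58,250/1,163)×190 + (1,163/2)×24 = $23,472.34
Lots of 1,163 are cheaper by $1,023.96.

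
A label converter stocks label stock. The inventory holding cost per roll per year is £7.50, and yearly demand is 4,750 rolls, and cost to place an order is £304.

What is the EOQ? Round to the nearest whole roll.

621 rolls

2DS/H = 2·4,750·304/7.5 = 385,066.67
EOQ = √385,066.67 ≈ 620.54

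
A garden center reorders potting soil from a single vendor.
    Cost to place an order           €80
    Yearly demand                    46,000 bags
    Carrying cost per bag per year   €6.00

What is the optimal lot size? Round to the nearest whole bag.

EOQ = √(2DS/H) = √(2 × 46,000 × 80 / 6)
    = √(1,226,666.67) ≈ 1,107.55

1,108 bags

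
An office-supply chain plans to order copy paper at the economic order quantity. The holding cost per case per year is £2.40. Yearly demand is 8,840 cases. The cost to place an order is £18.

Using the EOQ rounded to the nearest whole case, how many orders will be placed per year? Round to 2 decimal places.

24.29 orders per year

Q* = √(2·D·S / H) = √(2·8,840·18 / 2.4) = √132,600.0 ≈ 364.14 → Q = 364
N = D/Q = 8,840/364 ≈ 24.286 orders/yr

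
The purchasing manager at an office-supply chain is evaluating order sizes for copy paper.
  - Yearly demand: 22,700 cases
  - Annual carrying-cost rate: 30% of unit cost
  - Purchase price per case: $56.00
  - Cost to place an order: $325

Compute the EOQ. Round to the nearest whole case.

H = i·C = 0.3 × $56 = $16.8000 per case-year
Optimal lot size Q* = (2 × 22,700 × $325 / $16.8)^½ ≈ 937.16

937 cases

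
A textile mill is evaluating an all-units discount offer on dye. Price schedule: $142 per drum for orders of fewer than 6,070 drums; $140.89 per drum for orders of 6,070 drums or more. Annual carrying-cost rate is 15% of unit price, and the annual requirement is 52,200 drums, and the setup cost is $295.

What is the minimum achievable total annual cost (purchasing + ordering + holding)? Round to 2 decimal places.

H₁ = 15%×$142 = $21.3000;  H₂ = 15%×$140.89 = $21.1335
EOQ₁ = √(2×52,200×295/21.3000) = 1,202.46  (< 6,070, feasible at tier 1)
EOQ₂ = √(2×52,200×295/21.1335) = 1,207.19  (< 6,070 → use Q = 6,070 at tier-2 price)
TC(tier 1 (EOQ₁), Q≈1,202.5) = $7,438,012.45
TC(tier 2, Q≈6,070.0) = $7,421,135.08
Minimum at tier 2: $7,421,135.08

$7,421,135.08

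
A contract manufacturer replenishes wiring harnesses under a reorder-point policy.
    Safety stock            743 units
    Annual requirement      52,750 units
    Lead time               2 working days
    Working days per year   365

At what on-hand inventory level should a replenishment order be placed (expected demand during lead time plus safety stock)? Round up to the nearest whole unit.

1,033 units

Daily demand d = 52,750 / 365 = 144.521 units/day
Demand during lead time = 144.521 × 2 = 289.04
Reorder point = 289.04 + 743 = 1,032.04 → round up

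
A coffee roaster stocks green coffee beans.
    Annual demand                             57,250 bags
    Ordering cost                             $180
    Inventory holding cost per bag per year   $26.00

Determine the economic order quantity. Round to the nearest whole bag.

EOQ = √(2DS/H) = √(2 × 57,250 × 180 / 26)
    = √(792,692.31) ≈ 890.33

890 bags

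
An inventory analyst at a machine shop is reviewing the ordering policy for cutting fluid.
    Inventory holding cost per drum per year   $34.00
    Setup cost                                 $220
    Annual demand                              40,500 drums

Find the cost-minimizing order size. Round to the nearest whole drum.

724 drums

2DS/H = 2·40,500·220/34 = 524,117.65
EOQ = √524,117.65 ≈ 723.96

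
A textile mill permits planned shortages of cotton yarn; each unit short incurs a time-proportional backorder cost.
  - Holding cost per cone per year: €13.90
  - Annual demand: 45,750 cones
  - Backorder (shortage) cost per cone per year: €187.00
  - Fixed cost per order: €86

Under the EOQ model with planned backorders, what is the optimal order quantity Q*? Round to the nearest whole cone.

Basic EOQ = √(2·45,750·86/13.9) = 752.406
Backorder adjustment √((H+b)/b) = √((13.9+187)/187) = 1.0365
Q* = 752.406 × 1.0365 ≈ 779.87

780 cones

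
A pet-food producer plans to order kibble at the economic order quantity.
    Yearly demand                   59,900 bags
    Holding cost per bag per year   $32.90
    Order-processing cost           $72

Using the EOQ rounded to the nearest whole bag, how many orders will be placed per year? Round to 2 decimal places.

Q* = √(2·D·S / H) = √(2·59,900·72 / 32.9) = √262,176.3 ≈ 512.03 → Q = 512
Orders per year = D/Q = 59,900 / 512 = 116.992

116.99 orders per year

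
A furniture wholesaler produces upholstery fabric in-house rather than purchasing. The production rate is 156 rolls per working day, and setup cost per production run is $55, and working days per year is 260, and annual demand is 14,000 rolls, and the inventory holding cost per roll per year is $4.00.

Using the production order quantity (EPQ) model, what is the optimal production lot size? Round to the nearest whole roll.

Daily demand d = 14,000/260 = 53.846; p = 156; 1 − d/p = 0.65483
EPQ = √(2DS / (H(1 − d/p)))
    = √(2 × 14,000 × 55 / (4 × 0.65483)) ≈ 766.77

767 rolls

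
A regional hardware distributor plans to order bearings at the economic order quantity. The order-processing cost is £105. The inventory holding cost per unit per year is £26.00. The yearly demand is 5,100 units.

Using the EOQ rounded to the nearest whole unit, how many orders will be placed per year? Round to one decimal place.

Q* = √(2·D·S / H) = √(2·5,100·105 / 26) = √41,192.3 ≈ 202.96 → Q = 203
Orders per year = D/Q = 5,100 / 203 = 25.123

25.1 orders per year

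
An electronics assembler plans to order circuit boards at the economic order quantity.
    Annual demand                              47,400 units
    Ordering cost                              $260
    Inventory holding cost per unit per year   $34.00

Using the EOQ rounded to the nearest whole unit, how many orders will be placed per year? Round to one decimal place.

Optimal lot size Q* = (2 × 47,400 × $260 / $34)^½ ≈ 851.43 → Q = 851
Orders per year = D/Q = 47,400 / 851 = 55.699

55.7 orders per year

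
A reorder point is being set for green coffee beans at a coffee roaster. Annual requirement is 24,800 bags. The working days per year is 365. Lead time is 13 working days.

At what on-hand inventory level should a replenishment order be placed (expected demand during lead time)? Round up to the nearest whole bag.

Daily demand d = 24,800 / 365 = 67.945 bags/day
Demand during lead time = 67.945 × 13 = 883.29
Reorder point = 883.29 → round up

884 bags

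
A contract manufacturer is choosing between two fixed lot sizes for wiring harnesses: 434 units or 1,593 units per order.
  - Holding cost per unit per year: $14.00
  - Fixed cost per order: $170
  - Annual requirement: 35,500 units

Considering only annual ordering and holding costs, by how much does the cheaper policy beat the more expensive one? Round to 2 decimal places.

For each Q, cost = (D/Q)·S + (Q/2)·H.
TC(434) = (35,500/434)×170 + (434/2)×14 = $16,943.53
TC(1,593) = (35,500/1,593)×170 + (1,593/2)×14 = $14,939.45
|ΔTC| = |$16,943.53 − $14,939.45| = $2,004.08

$2,004.08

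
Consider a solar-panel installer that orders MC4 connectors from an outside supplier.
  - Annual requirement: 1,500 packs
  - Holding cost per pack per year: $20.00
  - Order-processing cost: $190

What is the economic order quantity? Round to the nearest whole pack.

2DS/H = 2·1,500·190/20 = 28,500.00
EOQ = √28,500.00 ≈ 168.82

169 packs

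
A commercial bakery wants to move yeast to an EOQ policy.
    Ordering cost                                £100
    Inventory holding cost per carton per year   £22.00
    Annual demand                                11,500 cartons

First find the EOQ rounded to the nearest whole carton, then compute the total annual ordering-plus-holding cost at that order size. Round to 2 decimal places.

£7,113.37

Q* = √(2·D·S / H) = √(2·11,500·100 / 22) = √104,545.5 ≈ 323.33 → Q = 323 cartons
Ordering: D/Q × S = 11,500/323 × £100 = £3,560.37
Holding:  Q/2 × H = 323/2 × £22 = £3,553.00
Total = £3,560.37 + £3,553.00 = £7,113.37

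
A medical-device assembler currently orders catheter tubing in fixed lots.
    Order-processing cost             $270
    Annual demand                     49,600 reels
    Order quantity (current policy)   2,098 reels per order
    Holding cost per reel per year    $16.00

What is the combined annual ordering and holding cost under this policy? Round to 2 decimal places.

Annual ordering cost = (D/Q)·S = (49,600/2,098) × 270 = $6,383.22
Annual holding cost  = (Q/2)·H = (2,098/2) × 16 = $16,784.00
Total = $6,383.22 + $16,784.00 = $23,167.22

$23,167.22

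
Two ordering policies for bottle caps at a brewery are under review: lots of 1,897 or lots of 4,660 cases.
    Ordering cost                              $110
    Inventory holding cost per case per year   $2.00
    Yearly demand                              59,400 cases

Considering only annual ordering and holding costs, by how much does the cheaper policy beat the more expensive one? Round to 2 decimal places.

$720.76

Annual cost at Q: ordering D·S/Q plus holding Q·H/2.
TC(1,897) = (59,400/1,897)×110 + (1,897/2)×2 = $5,341.39
TC(4,660) = (59,400/4,660)×110 + (4,660/2)×2 = $6,062.15
Lots of 1,897 are cheaper by $720.76.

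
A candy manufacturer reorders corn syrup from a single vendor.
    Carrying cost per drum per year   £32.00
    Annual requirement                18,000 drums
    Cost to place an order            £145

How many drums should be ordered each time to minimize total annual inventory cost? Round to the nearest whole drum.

404 drums

Optimal lot size Q* = (2 × 18,000 × £145 / £32)^½ ≈ 403.89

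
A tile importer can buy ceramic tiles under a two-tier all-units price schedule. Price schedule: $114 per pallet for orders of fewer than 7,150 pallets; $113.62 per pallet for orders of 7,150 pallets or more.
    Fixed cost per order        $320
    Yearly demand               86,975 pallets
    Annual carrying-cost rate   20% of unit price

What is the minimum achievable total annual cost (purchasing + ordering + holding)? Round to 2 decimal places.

$9,950,774.98

H₁ = 20%×$114 = $22.8000;  H₂ = 20%×$113.62 = $22.7240
EOQ₁ = √(2×86,975×320/22.8000) = 1,562.50  (< 7,150, feasible at tier 1)
EOQ₂ = √(2×86,975×320/22.7240) = 1,565.11  (< 7,150 → use Q = 7,150 at tier-2 price)
TC(tier 1 (EOQ₁), Q≈1,562.5) = $9,950,774.98
TC(tier 2, Q≈7,150.0) = $9,967,230.39
Minimum at tier 1 (EOQ₁): $9,950,774.98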